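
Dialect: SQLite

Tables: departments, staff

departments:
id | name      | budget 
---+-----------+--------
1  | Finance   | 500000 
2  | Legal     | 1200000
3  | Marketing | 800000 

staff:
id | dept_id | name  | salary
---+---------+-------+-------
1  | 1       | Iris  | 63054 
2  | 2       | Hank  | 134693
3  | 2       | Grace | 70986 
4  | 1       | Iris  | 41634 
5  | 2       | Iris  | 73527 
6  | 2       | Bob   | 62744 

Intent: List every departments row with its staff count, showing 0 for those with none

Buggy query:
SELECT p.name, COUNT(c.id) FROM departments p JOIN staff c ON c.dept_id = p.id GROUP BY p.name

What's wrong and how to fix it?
Bug: INNER JOIN drops departments rows that have no matching staff rows

Fix: Switch to LEFT JOIN to retain unmatched parent rows

Corrected query:
SELECT p.name, COUNT(c.id) FROM departments p LEFT JOIN staff c ON c.dept_id = p.id GROUP BY p.name

Result:
name      | COUNT(c.id)
----------+------------
Finance   | 2          
Legal     | 4          
Marketing | 0          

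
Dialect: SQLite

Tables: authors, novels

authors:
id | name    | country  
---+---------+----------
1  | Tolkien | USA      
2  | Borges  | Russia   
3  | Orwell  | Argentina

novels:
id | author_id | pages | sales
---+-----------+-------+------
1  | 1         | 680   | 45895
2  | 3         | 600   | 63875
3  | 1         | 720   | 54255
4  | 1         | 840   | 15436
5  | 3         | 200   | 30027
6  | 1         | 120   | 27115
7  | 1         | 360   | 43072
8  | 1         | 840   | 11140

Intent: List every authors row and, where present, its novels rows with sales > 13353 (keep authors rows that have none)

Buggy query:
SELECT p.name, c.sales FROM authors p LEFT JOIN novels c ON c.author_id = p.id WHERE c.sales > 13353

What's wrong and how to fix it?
Bug: Filtering c.sales in WHERE discards the NULL rows produced by LEFT JOIN, turning it into an inner join

Fix: Move the right-table condition into the ON clause so unmatched parents are kept

Corrected query:
SELECT p.name, c.sales FROM authors p LEFT JOIN novels c ON c.author_id = p.id AND c.sales > 13353

Result:
name    | sales
--------+------
Tolkien | 15436
Tolkien | 27115
Tolkien | 43072
Tolkien | 45895
Tolkien | 54255
Borges  | NULL 
Orwell  | 30027
Orwell  | 63875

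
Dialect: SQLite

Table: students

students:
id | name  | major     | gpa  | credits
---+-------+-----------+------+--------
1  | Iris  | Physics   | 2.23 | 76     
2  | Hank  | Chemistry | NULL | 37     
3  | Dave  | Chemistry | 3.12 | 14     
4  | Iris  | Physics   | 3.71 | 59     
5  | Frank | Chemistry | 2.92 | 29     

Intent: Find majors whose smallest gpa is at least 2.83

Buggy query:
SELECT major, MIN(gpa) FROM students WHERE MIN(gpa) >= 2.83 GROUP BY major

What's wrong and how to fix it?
Bug: Aggregates like MIN are computed per group after WHERE runs

Fix: Replace WHERE with HAVING after the GROUP BY

Corrected query:
SELECT major, MIN(gpa) FROM students GROUP BY major HAVING MIN(gpa) >= 2.83

Result:
major     | MIN(gpa)
----------+---------
Chemistry | 2.92    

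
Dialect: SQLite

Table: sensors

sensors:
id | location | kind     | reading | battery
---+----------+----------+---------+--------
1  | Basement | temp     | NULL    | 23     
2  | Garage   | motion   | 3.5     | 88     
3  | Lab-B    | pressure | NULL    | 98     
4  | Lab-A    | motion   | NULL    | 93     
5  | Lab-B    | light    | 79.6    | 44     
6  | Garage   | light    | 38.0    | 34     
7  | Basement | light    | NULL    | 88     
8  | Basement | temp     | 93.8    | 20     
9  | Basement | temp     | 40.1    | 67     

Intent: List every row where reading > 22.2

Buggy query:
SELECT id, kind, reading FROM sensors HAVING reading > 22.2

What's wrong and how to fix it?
Bug: HAVING filters the output of aggregation, but this query has no GROUP BY and no aggregate functions, so SQLite rejects it (HAVING clause on a non-aggregate query); the condition here is per row

Fix: Replace HAVING with WHERE since the condition applies to individual rows

Corrected query:
SELECT id, kind, reading FROM sensors WHERE reading > 22.2

Result:
id | kind  | reading
---+-------+--------
5  | light | 79.6   
6  | light | 38     
8  | temp  | 93.8   
9  | temp  | 40.1   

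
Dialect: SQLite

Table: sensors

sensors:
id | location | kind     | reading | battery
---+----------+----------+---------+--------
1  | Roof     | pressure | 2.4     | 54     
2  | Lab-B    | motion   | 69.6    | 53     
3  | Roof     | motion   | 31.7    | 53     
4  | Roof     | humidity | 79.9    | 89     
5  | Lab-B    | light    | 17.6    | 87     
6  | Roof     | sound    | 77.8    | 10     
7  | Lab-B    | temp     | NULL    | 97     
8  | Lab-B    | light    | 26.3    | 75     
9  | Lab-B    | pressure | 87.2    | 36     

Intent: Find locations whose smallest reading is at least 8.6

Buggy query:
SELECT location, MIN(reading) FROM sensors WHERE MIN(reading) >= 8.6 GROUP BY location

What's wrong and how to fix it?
Bug: MIN() in WHERE is a misuse of aggregate

Fix: Use HAVING for the per-group MIN condition

Corrected query:
SELECT location, MIN(reading) FROM sensors GROUP BY location HAVING MIN(reading) >= 8.6

Result:
location | MIN(reading)
---------+-------------
Lab-B    | 17.6        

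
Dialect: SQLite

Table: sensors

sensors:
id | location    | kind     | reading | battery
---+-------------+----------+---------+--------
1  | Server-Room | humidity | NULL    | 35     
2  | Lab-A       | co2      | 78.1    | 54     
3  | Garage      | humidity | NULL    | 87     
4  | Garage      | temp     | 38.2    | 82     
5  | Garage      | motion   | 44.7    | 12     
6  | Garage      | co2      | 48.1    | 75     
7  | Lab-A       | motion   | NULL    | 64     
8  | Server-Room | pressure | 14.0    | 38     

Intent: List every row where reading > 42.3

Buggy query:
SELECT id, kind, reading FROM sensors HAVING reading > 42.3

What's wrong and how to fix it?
Bug: HAVING filters the output of aggregation, but this query has no GROUP BY and no aggregate functions, so SQLite rejects it (HAVING clause on a non-aggregate query); the condition here is per row

Fix: Use WHERE for row-level filtering

Corrected query:
SELECT id, kind, reading FROM sensors WHERE reading > 42.3

Result:
id | kind   | reading
---+--------+--------
2  | co2    | 78.1   
5  | motion | 44.7   
6  | co2    | 48.1   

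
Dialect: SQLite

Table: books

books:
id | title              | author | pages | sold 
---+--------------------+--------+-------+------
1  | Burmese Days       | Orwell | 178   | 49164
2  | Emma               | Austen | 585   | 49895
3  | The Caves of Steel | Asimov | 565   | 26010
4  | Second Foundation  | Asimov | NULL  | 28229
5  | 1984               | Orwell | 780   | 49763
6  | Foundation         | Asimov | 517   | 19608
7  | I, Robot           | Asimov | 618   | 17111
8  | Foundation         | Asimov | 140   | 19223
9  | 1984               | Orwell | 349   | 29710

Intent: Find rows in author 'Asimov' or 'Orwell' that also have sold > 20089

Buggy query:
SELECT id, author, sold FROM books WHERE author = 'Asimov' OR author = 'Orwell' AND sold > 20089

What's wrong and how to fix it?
Bug: AND binds tighter than OR, so this parses as author = 'Asimov' OR (author = 'Orwell' AND sold > 20089)

Fix: Add parentheses around the OR so the AND applies to both alternatives

Corrected query:
SELECT id, author, sold FROM books WHERE (author = 'Asimov' OR author = 'Orwell') AND sold > 20089

Result:
id | author | sold 
---+--------+------
1  | Orwell | 49164
3  | Asimov | 26010
4  | Asimov | 28229
5  | Orwell | 49763
9  | Orwell | 29710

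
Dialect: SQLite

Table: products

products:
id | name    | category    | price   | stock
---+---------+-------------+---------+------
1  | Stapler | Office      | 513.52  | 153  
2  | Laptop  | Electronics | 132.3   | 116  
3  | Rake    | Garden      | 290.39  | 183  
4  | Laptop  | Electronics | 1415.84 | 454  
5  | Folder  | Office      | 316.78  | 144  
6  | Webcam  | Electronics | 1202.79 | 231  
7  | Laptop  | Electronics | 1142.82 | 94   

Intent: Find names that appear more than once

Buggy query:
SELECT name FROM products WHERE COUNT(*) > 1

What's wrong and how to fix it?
Bug: WHERE can't reference COUNT(*); aggregates are computed after WHERE

Fix: GROUP BY name, then filter groups with HAVING COUNT(*) > 1

Corrected query:
SELECT name FROM products GROUP BY name HAVING COUNT(*) > 1

Result:
name  
------
Laptop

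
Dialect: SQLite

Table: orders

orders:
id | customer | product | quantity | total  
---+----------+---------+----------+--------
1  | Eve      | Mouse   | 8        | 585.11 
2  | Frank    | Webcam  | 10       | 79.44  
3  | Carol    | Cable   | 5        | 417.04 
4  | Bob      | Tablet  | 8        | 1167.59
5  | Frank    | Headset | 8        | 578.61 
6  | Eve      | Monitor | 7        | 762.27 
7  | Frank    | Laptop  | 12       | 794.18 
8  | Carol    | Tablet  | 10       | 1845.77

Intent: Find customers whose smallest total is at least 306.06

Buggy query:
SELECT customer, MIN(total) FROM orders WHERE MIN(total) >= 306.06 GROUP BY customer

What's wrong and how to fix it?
Bug: MIN() in WHERE is a misuse of aggregate

Fix: Use HAVING for the per-group MIN condition

Corrected query:
SELECT customer, MIN(total) FROM orders GROUP BY customer HAVING MIN(total) >= 306.06

Result:
customer | MIN(total)
---------+-----------
Bob      | 1167.59   
Carol    | 417.04    
Eve      | 585.11    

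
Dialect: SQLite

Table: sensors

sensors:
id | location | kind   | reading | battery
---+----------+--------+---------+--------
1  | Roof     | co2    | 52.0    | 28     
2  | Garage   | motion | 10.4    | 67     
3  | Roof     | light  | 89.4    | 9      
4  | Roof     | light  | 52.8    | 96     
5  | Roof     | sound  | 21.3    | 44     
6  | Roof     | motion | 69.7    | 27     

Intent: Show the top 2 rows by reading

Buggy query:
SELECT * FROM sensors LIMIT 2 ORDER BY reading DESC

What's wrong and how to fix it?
Bug: LIMIT must come after ORDER BY

Fix: Sort with ORDER BY, then apply LIMIT

Corrected query:
SELECT * FROM sensors ORDER BY reading DESC LIMIT 2

Result:
id | location | kind   | reading | battery
---+----------+--------+---------+--------
3  | Roof     | light  | 89.4    | 9      
6  | Roof     | motion | 69.7    | 27     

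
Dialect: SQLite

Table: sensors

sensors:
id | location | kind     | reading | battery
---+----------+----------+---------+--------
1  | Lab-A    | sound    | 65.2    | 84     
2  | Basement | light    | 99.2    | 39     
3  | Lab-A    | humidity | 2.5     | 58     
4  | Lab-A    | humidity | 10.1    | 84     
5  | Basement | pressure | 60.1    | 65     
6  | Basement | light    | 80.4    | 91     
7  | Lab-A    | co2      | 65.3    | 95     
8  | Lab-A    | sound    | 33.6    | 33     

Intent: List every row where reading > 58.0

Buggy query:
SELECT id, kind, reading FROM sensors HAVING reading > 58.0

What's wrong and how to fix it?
Bug: HAVING filters the output of aggregation, but this query has no GROUP BY and no aggregate functions, so SQLite rejects it (HAVING clause on a non-aggregate query); the condition here is per row

Fix: Replace HAVING with WHERE since the condition applies to individual rows

Corrected query:
SELECT id, kind, reading FROM sensors WHERE reading > 58.0

Result:
id | kind     | reading
---+----------+--------
1  | sound    | 65.2   
2  | light    | 99.2   
5  | pressure | 60.1   
6  | light    | 80.4   
7  | co2      | 65.3   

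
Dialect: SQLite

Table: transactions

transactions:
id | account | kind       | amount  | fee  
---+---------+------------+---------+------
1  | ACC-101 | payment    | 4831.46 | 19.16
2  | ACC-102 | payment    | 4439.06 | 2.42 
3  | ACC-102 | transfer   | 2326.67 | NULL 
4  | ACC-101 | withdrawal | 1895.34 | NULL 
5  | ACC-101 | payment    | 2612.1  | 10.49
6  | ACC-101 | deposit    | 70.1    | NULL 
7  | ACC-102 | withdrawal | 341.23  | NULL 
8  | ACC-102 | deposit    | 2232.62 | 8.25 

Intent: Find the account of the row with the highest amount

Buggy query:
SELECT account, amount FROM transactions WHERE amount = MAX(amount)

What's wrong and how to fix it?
Bug: WHERE is evaluated per row; an aggregate over the whole table isn't defined there

Fix: Use a subquery: WHERE amount = (SELECT MAX(amount) FROM transactions)

Corrected query:
SELECT account, amount FROM transactions WHERE amount = (SELECT MAX(amount) FROM transactions)

Result:
account | amount 
--------+--------
ACC-101 | 4831.46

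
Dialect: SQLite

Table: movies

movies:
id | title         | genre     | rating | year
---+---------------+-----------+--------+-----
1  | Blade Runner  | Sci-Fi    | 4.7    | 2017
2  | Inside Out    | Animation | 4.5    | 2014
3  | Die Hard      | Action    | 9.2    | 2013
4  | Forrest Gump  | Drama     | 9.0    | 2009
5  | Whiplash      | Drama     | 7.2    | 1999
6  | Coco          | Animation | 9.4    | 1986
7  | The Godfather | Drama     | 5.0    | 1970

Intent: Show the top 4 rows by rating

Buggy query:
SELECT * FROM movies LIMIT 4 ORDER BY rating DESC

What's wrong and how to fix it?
Bug: ORDER BY cannot follow LIMIT; LIMIT is the final clause

Fix: Sort with ORDER BY, then apply LIMIT

Corrected query:
SELECT * FROM movies ORDER BY rating DESC LIMIT 4

Result:
id | title        | genre     | rating | year
---+--------------+-----------+--------+-----
6  | Coco         | Animation | 9.4    | 1986
3  | Die Hard     | Action    | 9.2    | 2013
4  | Forrest Gump | Drama     | 9      | 2009
5  | Whiplash     | Drama     | 7.2    | 1999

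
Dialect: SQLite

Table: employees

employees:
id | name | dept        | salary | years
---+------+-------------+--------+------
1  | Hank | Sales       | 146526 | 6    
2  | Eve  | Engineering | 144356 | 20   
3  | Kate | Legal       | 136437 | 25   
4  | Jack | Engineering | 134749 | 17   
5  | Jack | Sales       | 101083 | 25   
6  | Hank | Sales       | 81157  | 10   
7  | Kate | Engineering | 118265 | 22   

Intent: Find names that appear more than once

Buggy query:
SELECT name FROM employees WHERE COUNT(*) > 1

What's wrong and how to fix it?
Bug: COUNT(*) is an aggregate and cannot be used in WHERE

Fix: GROUP BY name, then filter groups with HAVING COUNT(*) > 1

Corrected query:
SELECT name FROM employees GROUP BY name HAVING COUNT(*) > 1

Result:
name
----
Hank
Jack
Kate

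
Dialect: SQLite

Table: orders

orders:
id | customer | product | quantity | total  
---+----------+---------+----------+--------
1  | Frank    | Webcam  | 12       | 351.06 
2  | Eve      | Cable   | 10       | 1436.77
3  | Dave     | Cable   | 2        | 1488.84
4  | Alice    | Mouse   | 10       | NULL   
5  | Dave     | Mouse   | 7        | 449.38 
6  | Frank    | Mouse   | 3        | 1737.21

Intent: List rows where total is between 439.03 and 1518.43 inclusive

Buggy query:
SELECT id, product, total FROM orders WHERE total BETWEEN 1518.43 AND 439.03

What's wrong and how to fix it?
Bug: BETWEEN expects the lower bound first; with 1518.43 AND 439.03 the range is empty

Fix: Write BETWEEN 439.03 AND 1518.43

Corrected query:
SELECT id, product, total FROM orders WHERE total BETWEEN 439.03 AND 1518.43

Result:
id | product | total  
---+---------+--------
2  | Cable   | 1436.77
3  | Cable   | 1488.84
5  | Mouse   | 449.38 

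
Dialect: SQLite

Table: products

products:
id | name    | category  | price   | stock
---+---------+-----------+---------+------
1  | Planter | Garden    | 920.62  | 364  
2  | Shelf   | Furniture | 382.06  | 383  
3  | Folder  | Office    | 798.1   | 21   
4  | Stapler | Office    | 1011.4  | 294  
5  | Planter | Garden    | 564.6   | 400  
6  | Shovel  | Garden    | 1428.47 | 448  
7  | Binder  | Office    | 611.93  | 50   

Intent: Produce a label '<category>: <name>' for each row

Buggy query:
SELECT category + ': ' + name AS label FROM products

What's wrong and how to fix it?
Bug: SQLite uses || for string concatenation; + coerces text to numbers (yielding 0)

Fix: Replace + with || to concatenate text

Corrected query:
SELECT category || ': ' || name AS label FROM products

Result:
label           
----------------
Garden: Planter 
Furniture: Shelf
Office: Folder  
Office: Stapler 
Garden: Planter 
Garden: Shovel  
Office: Binder  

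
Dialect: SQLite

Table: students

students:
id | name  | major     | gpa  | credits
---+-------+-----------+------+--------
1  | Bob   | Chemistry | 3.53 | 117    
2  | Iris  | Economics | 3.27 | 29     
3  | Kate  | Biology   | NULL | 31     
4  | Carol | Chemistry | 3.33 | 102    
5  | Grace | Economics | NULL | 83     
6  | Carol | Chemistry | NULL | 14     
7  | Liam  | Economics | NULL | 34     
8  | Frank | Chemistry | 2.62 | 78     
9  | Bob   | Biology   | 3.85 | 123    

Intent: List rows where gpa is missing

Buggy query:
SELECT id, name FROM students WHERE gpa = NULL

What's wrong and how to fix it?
Bug: '= NULL' is always unknown in SQL three-valued logic, so no rows match

Fix: Use IS NULL to test for NULL

Corrected query:
SELECT id, name FROM students WHERE gpa IS NULL

Result:
id | name 
---+------
3  | Kate 
5  | Grace
6  | Carol
7  | Liam 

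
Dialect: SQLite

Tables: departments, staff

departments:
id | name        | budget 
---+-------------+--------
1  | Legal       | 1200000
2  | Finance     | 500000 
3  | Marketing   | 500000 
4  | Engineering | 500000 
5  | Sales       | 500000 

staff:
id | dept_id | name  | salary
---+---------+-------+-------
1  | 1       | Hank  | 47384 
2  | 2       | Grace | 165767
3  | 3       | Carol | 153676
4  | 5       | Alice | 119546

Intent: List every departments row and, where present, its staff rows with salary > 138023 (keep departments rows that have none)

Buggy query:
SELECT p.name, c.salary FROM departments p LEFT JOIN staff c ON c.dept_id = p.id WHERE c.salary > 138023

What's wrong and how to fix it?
Bug: Filtering c.salary in WHERE discards the NULL rows produced by LEFT JOIN, turning it into an inner join

Fix: Move the right-table condition into the ON clause so unmatched parents are kept

Corrected query:
SELECT p.name, c.salary FROM departments p LEFT JOIN staff c ON c.dept_id = p.id AND c.salary > 138023

Result:
name        | salary
------------+-------
Legal       | NULL  
Finance     | 165767
Marketing   | 153676
Engineering | NULL  
Sales       | NULL  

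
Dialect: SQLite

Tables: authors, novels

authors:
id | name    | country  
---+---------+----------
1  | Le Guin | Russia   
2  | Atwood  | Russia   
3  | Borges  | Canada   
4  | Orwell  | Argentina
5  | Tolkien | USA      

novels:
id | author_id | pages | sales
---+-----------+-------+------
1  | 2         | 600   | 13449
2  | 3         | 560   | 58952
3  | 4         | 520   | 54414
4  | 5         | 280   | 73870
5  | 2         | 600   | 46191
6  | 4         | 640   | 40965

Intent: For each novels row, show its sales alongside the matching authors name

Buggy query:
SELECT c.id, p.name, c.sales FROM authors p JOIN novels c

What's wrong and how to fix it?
Bug: JOIN with no ON clause produces a cartesian product; every novels row pairs with every authors row

Fix: Specify the join condition linking the foreign key to the parent id

Corrected query:
SELECT c.id, p.name, c.sales FROM authors p JOIN novels c ON c.author_id = p.id

Result:
id | name    | sales
---+---------+------
1  | Atwood  | 13449
2  | Borges  | 58952
3  | Orwell  | 54414
4  | Tolkien | 73870
5  | Atwood  | 46191
6  | Orwell  | 40965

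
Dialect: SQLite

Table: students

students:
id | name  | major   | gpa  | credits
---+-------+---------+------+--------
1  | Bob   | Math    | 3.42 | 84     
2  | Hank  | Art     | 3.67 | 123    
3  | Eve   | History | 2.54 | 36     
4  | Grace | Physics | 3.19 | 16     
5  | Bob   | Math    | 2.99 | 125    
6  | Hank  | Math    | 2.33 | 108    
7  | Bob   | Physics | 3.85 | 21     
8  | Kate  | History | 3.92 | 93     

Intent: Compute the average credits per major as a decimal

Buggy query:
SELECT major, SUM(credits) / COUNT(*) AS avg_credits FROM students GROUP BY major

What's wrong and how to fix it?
Bug: SUM(credits) and COUNT(*) are both integers; the division truncates the fractional part

Fix: Cast one side to REAL so the division keeps the fractional part

Corrected query:
SELECT major, SUM(credits) * 1.0 / COUNT(*) AS avg_credits FROM students GROUP BY major

Result:
major   | avg_credits
--------+------------
Art     | 123        
History | 64.5       
Math    | 105.666667 
Physics | 18.5       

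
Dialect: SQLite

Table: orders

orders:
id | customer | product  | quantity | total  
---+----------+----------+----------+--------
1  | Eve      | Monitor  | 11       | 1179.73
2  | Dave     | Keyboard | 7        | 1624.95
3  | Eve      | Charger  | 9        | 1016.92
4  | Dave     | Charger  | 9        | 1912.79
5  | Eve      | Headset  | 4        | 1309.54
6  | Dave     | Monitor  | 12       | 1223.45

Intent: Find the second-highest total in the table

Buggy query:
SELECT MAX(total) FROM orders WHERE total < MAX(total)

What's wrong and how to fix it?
Bug: The inner MAX is an aggregate inside WHERE, which is not allowed

Fix: Put the inner MAX in a scalar subquery

Corrected query:
SELECT MAX(total) FROM orders WHERE total < (SELECT MAX(total) FROM orders)

Result:
MAX(total)
----------
1624.95   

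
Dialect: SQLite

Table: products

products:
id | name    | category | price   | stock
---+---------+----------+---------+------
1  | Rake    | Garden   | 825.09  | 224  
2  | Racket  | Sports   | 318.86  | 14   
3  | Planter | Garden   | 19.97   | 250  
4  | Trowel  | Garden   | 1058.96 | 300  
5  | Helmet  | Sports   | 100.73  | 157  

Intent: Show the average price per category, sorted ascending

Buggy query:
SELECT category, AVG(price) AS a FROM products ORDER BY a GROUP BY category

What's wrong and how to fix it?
Bug: ORDER BY appears before GROUP BY; SQL clause order requires GROUP BY first

Fix: Reorder: SELECT … FROM … GROUP BY … ORDER BY …

Corrected query:
SELECT category, AVG(price) AS a FROM products GROUP BY category ORDER BY a

Result:
category | a         
---------+-----------
Sports   | 209.795   
Garden   | 634.673333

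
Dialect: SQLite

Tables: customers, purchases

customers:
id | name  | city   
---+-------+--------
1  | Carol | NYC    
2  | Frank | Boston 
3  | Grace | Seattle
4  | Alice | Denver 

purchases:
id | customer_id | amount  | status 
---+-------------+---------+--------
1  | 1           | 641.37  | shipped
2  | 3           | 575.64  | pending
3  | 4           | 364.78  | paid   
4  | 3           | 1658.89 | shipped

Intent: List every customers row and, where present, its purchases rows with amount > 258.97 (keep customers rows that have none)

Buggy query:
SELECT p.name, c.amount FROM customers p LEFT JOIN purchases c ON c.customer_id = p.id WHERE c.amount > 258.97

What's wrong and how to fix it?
Bug: Filtering c.amount in WHERE discards the NULL rows produced by LEFT JOIN, turning it into an inner join

Fix: Put 'c.amount > 258.97' in the JOIN's ON clause instead of WHERE

Corrected query:
SELECT p.name, c.amount FROM customers p LEFT JOIN purchases c ON c.customer_id = p.id AND c.amount > 258.97

Result:
name  | amount 
------+--------
Carol | 641.37 
Frank | NULL   
Grace | 575.64 
Grace | 1658.89
Alice | 364.78 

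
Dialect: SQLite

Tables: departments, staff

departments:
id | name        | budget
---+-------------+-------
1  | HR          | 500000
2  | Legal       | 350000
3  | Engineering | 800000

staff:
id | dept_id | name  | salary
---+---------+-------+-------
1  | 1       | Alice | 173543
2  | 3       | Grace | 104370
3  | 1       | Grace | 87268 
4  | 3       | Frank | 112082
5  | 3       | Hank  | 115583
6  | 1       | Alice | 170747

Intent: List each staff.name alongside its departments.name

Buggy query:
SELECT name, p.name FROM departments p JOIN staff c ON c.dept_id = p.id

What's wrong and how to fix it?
Bug: Both tables have a 'name' column; the unqualified reference is ambiguous

Fix: Qualify the column with its table alias (c.name)

Corrected query:
SELECT c.name, p.name FROM departments p JOIN staff c ON c.dept_id = p.id

Result:
name  | name       
------+------------
Alice | HR         
Grace | Engineering
Grace | HR         
Frank | Engineering
Hank  | Engineering
Alice | HR         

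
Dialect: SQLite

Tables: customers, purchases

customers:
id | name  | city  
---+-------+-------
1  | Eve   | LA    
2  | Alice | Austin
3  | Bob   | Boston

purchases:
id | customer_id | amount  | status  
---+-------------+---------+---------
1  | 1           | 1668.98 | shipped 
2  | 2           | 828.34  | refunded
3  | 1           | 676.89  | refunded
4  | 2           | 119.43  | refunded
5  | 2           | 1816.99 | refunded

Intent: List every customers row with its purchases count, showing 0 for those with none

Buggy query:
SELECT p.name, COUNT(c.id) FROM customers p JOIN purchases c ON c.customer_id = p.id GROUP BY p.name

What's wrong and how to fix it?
Bug: INNER JOIN drops customers rows that have no matching purchases rows

Fix: Use LEFT JOIN so parents without children still appear (COUNT(c.id) gives 0)

Corrected query:
SELECT p.name, COUNT(c.id) FROM customers p LEFT JOIN purchases c ON c.customer_id = p.id GROUP BY p.name

Result:
name  | COUNT(c.id)
------+------------
Alice | 3          
Bob   | 0          
Eve   | 2          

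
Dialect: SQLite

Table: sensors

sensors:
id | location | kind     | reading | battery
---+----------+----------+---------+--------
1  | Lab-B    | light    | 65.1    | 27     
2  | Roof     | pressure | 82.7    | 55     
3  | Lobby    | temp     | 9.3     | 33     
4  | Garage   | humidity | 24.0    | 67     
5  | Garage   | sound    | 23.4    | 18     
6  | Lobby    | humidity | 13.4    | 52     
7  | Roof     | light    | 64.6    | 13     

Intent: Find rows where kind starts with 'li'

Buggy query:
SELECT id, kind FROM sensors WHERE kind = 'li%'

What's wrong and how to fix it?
Bug: Wildcards only work with LIKE; '=' treats '%' as a literal character

Fix: Use LIKE for wildcard pattern matching

Corrected query:
SELECT id, kind FROM sensors WHERE kind LIKE 'li%'

Result:
id | kind 
---+------
1  | light
7  | light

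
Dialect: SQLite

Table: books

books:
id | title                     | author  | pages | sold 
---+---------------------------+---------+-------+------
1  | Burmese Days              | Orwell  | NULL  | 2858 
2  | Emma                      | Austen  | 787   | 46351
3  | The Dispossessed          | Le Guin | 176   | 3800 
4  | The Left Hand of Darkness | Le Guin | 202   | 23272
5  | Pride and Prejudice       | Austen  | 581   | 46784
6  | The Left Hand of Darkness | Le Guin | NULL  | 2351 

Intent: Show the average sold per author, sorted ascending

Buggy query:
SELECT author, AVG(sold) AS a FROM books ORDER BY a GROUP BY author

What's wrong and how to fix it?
Bug: GROUP BY must precede ORDER BY

Fix: Move ORDER BY to the end, after GROUP BY

Corrected query:
SELECT author, AVG(sold) AS a FROM books GROUP BY author ORDER BY a

Result:
author  | a          
--------+------------
Orwell  | 2858       
Le Guin | 9807.666667
Austen  | 46567.5    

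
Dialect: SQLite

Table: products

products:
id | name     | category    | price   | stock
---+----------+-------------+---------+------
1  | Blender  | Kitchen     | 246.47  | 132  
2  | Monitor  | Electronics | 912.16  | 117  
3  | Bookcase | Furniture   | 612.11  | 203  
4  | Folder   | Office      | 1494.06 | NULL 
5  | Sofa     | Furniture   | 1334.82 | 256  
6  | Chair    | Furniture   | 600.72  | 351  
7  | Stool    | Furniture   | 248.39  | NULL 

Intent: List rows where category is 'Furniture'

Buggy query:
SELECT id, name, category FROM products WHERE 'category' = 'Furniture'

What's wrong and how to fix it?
Bug: Single quotes denote string literals in SQL; the column name is being compared as a constant string

Fix: Reference the column as category without single quotes

Corrected query:
SELECT id, name, category FROM products WHERE category = 'Furniture'

Result:
id | name     | category 
---+----------+----------
3  | Bookcase | Furniture
5  | Sofa     | Furniture
6  | Chair    | Furniture
7  | Stool    | Furniture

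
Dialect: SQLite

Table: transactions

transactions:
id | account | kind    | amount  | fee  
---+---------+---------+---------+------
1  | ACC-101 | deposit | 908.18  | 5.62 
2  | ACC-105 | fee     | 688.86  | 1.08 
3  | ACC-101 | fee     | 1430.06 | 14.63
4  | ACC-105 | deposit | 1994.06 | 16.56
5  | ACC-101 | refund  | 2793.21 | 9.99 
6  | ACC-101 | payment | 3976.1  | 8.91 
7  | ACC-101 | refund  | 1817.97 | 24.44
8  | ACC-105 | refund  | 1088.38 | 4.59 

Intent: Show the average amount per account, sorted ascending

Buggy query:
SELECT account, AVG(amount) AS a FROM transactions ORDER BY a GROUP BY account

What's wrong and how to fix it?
Bug: GROUP BY must precede ORDER BY

Fix: Move ORDER BY to the end, after GROUP BY

Corrected query:
SELECT account, AVG(amount) AS a FROM transactions GROUP BY account ORDER BY a

Result:
account | a       
--------+---------
ACC-105 | 1257.1  
ACC-101 | 2185.104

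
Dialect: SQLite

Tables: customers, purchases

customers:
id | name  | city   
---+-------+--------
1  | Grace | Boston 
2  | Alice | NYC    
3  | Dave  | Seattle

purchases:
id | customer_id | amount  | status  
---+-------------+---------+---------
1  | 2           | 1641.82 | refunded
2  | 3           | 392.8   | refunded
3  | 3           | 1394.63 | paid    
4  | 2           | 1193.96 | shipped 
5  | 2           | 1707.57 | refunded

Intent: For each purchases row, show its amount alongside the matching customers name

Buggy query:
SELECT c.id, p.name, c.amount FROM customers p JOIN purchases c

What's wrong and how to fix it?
Bug: Missing join condition: each purchases row is matched to all customers rows instead of just its own

Fix: Add ON c.customer_id = p.id to the JOIN

Corrected query:
SELECT c.id, p.name, c.amount FROM customers p JOIN purchases c ON c.customer_id = p.id

Result:
id | name  | amount 
---+-------+--------
1  | Alice | 1641.82
2  | Dave  | 392.8  
3  | Dave  | 1394.63
4  | Alice | 1193.96
5  | Alice | 1707.57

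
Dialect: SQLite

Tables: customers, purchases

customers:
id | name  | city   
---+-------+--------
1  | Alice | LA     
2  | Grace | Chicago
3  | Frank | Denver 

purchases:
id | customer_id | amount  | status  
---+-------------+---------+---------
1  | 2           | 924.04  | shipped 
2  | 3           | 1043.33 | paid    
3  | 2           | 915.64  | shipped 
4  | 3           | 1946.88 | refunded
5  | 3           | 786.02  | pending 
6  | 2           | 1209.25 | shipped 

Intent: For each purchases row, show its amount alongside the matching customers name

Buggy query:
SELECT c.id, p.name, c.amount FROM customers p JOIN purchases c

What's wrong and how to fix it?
Bug: JOIN with no ON clause produces a cartesian product; every purchases row pairs with every customers row

Fix: Add ON c.customer_id = p.id to the JOIN

Corrected query:
SELECT c.id, p.name, c.amount FROM customers p JOIN purchases c ON c.customer_id = p.id

Result:
id | name  | amount 
---+-------+--------
1  | Grace | 924.04 
2  | Frank | 1043.33
3  | Grace | 915.64 
4  | Frank | 1946.88
5  | Frank | 786.02 
6  | Grace | 1209.25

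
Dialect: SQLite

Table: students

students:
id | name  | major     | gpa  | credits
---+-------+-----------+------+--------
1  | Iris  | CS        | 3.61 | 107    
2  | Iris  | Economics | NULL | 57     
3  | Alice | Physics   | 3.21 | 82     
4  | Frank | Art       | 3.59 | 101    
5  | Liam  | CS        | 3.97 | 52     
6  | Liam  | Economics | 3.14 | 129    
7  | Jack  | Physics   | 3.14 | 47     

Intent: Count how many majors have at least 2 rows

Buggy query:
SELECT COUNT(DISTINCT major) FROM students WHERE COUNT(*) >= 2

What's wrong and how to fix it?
Bug: COUNT(*) cannot appear in WHERE; the per-group count doesn't exist yet

Fix: Group first with HAVING COUNT(*) >= 2, then COUNT the resulting groups

Corrected query:
SELECT COUNT(*) FROM (SELECT major FROM students GROUP BY major HAVING COUNT(*) >= 2)

Result:
COUNT(*)
--------
3       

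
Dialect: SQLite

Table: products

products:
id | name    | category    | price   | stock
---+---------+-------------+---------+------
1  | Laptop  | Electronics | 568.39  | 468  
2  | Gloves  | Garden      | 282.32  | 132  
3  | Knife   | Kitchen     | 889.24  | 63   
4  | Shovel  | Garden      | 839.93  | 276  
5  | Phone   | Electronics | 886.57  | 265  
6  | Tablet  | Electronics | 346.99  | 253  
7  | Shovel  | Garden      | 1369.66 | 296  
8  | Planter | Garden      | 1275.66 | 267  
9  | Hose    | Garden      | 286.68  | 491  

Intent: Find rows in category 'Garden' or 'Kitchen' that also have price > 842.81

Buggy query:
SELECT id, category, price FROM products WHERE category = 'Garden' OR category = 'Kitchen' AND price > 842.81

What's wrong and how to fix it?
Bug: Without parentheses, AND is evaluated before OR, so the price filter only applies to the 'Kitchen' branch

Fix: Group the OR with parentheses (or use IN), then AND the threshold

Corrected query:
SELECT id, category, price FROM products WHERE (category = 'Garden' OR category = 'Kitchen') AND price > 842.81

Result:
id | category | price  
---+----------+--------
3  | Kitchen  | 889.24 
7  | Garden   | 1369.66
8  | Garden   | 1275.66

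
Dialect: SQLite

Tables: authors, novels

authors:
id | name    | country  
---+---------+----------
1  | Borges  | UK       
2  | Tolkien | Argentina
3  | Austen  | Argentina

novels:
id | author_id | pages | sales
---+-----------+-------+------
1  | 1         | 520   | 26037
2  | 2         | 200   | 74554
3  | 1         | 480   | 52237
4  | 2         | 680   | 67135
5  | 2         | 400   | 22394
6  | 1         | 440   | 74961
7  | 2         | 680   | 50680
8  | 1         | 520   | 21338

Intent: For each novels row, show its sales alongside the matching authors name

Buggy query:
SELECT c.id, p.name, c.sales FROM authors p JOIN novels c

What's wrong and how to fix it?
Bug: Missing join condition: each novels row is matched to all authors rows instead of just its own

Fix: Add ON c.author_id = p.id to the JOIN

Corrected query:
SELECT c.id, p.name, c.sales FROM authors p JOIN novels c ON c.author_id = p.id

Result:
id | name    | sales
---+---------+------
1  | Borges  | 26037
2  | Tolkien | 74554
3  | Borges  | 52237
4  | Tolkien | 67135
5  | Tolkien | 22394
6  | Borges  | 74961
7  | Tolkien | 50680
8  | Borges  | 21338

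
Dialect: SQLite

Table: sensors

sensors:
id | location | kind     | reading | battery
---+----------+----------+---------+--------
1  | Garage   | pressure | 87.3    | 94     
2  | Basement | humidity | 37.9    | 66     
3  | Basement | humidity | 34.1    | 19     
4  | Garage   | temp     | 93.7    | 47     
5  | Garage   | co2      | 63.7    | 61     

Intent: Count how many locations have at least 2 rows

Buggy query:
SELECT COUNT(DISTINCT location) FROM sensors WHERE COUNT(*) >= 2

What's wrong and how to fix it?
Bug: WHERE filters individual rows, not groups, so a group-level COUNT is invalid there

Fix: Use a subquery that GROUPs and filters with HAVING, then count its rows

Corrected query:
SELECT COUNT(*) FROM (SELECT location FROM sensors GROUP BY location HAVING COUNT(*) >= 2)

Result:
COUNT(*)
--------
2       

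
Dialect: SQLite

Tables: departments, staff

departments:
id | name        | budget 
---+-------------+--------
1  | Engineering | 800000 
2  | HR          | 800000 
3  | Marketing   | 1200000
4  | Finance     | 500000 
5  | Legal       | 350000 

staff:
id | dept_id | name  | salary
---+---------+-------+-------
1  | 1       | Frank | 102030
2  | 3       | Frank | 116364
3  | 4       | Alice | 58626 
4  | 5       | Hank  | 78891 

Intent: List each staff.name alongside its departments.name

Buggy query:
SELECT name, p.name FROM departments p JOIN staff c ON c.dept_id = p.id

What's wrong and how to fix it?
Bug: 'name' exists in both joined tables, so the database can't tell which one is meant

Fix: Prefix ambiguous columns with the table alias

Corrected query:
SELECT c.name, p.name FROM departments p JOIN staff c ON c.dept_id = p.id

Result:
name  | name       
------+------------
Frank | Engineering
Frank | Marketing  
Alice | Finance    
Hank  | Legal      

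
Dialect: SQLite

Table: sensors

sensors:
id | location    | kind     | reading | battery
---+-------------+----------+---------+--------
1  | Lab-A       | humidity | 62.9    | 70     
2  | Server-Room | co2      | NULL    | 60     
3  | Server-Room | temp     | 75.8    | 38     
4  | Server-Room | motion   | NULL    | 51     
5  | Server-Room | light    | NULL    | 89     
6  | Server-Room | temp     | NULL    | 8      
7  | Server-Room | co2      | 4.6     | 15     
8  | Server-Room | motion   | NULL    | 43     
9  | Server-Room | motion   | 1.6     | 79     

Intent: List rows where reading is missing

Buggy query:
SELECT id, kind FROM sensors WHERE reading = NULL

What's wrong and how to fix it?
Bug: Comparing to NULL with '=' never matches; NULL = NULL is unknown, not true

Fix: Replace '= NULL' with 'IS NULL'

Corrected query:
SELECT id, kind FROM sensors WHERE reading IS NULL

Result:
id | kind  
---+-------
2  | co2   
4  | motion
5  | light 
6  | temp  
8  | motion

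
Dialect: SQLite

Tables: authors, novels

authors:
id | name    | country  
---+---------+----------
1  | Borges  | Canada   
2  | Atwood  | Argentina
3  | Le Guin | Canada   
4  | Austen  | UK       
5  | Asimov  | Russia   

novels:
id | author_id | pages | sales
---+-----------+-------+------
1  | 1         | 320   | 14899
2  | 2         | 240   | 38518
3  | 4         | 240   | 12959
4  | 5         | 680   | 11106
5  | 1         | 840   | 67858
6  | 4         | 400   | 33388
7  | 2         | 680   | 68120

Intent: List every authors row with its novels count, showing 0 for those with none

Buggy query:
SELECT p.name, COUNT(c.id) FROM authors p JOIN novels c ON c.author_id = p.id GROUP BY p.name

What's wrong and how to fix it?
Bug: INNER JOIN drops authors rows that have no matching novels rows

Fix: Switch to LEFT JOIN to retain unmatched parent rows

Corrected query:
SELECT p.name, COUNT(c.id) FROM authors p LEFT JOIN novels c ON c.author_id = p.id GROUP BY p.name

Result:
name    | COUNT(c.id)
--------+------------
Asimov  | 1          
Atwood  | 2          
Austen  | 2          
Borges  | 2          
Le Guin | 0          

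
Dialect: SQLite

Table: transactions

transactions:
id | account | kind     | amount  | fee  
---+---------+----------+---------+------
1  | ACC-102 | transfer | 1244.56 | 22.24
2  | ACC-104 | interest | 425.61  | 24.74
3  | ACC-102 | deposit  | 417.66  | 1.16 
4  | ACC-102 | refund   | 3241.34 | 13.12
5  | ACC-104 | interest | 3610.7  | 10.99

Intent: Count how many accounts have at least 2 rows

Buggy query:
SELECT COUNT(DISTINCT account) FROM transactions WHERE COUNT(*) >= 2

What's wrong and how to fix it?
Bug: COUNT(*) cannot appear in WHERE; the per-group count doesn't exist yet

Fix: Group first with HAVING COUNT(*) >= 2, then COUNT the resulting groups

Corrected query:
SELECT COUNT(*) FROM (SELECT account FROM transactions GROUP BY account HAVING COUNT(*) >= 2)

Result:
COUNT(*)
--------
2       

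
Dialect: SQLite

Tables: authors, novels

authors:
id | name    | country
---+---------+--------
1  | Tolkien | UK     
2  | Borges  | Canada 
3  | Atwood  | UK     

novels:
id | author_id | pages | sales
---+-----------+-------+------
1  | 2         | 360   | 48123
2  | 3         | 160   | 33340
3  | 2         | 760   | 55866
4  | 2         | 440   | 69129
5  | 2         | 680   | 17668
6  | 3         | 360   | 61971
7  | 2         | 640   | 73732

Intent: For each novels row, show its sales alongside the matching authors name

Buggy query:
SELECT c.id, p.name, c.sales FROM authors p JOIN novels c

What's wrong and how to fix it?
Bug: Missing join condition: each novels row is matched to all authors rows instead of just its own

Fix: Specify the join condition linking the foreign key to the parent id

Corrected query:
SELECT c.id, p.name, c.sales FROM authors p JOIN novels c ON c.author_id = p.id

Result:
id | name   | sales
---+--------+------
1  | Borges | 48123
2  | Atwood | 33340
3  | Borges | 55866
4  | Borges | 69129
5  | Borges | 17668
6  | Atwood | 61971
7  | Borges | 73732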